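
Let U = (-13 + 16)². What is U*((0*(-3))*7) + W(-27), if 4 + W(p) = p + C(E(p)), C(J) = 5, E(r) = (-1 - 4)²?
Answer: -26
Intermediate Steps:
E(r) = 25 (E(r) = (-5)² = 25)
U = 9 (U = 3² = 9)
W(p) = 1 + p (W(p) = -4 + (p + 5) = -4 + (5 + p) = 1 + p)
U*((0*(-3))*7) + W(-27) = 9*((0*(-3))*7) + (1 - 27) = 9*(0*7) - 26 = 9*0 - 26 = 0 - 26 = -26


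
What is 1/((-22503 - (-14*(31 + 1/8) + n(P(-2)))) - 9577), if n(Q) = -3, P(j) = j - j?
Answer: -4/126565 ≈ -3.1604e-5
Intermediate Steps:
P(j) = 0
1/((-22503 - (-14*(31 + 1/8) + n(P(-2)))) - 9577) = 1/((-22503 - (-14*(31 + 1/8) - 3)) - 9577) = 1/((-22503 - (-14*(31 + ⅛) - 3)) - 9577) = 1/((-22503 - (-14*249/8 - 3)) - 9577) = 1/((-22503 - (-1743/4 - 3)) - 9577) = 1/((-22503 - 1*(-1755/4)) - 9577) = 1/((-22503 + 1755/4) - 9577) = 1/(-88257/4 - 9577) = 1/(-126565/4) = -4/126565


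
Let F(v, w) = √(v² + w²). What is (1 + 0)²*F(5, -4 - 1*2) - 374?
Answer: -374 + √61 ≈ -366.19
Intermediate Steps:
(1 + 0)²*F(5, -4 - 1*2) - 374 = (1 + 0)²*√(5² + (-4 - 1*2)²) - 374 = 1²*√(25 + (-4 - 2)²) - 374 = 1*√(25 + (-6)²) - 374 = 1*√(25 + 36) - 374 = 1*√61 - 374 = √61 - 374 = -374 + √61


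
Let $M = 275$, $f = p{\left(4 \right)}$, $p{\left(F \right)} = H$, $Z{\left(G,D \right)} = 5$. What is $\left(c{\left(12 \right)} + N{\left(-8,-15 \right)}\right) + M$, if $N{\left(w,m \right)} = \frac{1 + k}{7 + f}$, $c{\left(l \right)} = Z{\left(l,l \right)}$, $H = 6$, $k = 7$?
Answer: $\frac{3648}{13} \approx 280.62$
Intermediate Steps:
$p{\left(F \right)} = 6$
$c{\left(l \right)} = 5$
$f = 6$
$N{\left(w,m \right)} = \frac{8}{13}$ ($N{\left(w,m \right)} = \frac{1 + 7}{7 + 6} = \frac{8}{13}$)
$\left(c{\left(12 \right)} + N{\left(-8,-15 \right)}\right) + M = \left(5 + \frac{8}{13}\right) + 275 = \frac{73}{13} + 275 = \frac{3648}{13}$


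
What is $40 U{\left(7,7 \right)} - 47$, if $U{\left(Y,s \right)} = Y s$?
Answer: $1913$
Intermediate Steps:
$40 U{\left(7,7 \right)} - 47 = 40 \cdot 7 \cdot 7 - 47 = 40 \cdot 49 - 47 = 1960 - 47 = 1913$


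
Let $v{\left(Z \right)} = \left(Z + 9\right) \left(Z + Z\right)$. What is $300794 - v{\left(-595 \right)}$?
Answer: $-396546$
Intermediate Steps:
$v{\left(Z \right)} = 2 Z \left(9 + Z\right)$ ($v{\left(Z \right)} = \left(9 + Z\right) 2 Z = 2 Z \left(9 + Z\right)$)
$300794 - v{\left(-595 \right)} = 300794 - 2 \left(-595\right) \left(9 - 595\right) = 300794 - 2 \left(-595\right) \left(-586\right) = 300794 - 697340 = -396546$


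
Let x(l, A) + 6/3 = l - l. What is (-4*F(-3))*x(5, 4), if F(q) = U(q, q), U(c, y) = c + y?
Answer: -48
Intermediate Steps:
x(l, A) = -2 (x(l, A) = -2 + (l - l) = -2 + 0 = -2)
F(q) = 2*q (F(q) = q + q = 2*q)
(-4*F(-3))*x(5, 4) = -8*(-3)*(-2) = -4*(-6)*(-2) = 24*(-2) = -48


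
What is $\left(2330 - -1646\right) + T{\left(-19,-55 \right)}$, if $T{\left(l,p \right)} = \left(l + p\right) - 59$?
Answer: $3843$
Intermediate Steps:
$T{\left(l,p \right)} = -59 + l + p$
$\left(2330 - -1646\right) + T{\left(-19,-55 \right)} = \left(2330 - -1646\right) - 133 = \left(2330 + 1646\right) - 133 = 3976 - 133 = 3843$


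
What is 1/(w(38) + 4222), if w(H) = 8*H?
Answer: 1/4526 ≈ 0.00022095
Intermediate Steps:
1/(w(38) + 4222) = 1/(8*38 + 4222) = 1/(304 + 4222) = 1/4526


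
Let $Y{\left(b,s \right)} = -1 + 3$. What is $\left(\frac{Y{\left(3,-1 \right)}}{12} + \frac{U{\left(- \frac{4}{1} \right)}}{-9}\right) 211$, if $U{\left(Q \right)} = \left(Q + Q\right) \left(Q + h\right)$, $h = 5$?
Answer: $\frac{4009}{18} \approx 222.72$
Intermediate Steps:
$Y{\left(b,s \right)} = 2$
$U{\left(Q \right)} = 2 Q \left(5 + Q\right)$ ($U{\left(Q \right)} = \left(Q + Q\right) \left(Q + 5\right) = 2 Q \left(5 + Q\right)$)
$\left(\frac{Y{\left(3,-1 \right)}}{12} + \frac{U{\left(- \frac{4}{1} \right)}}{-9}\right) 211 = \left(\frac{2}{12} + \frac{2 \left(- \frac{4}{1}\right) \left(5 - \frac{4}{1}\right)}{-9}\right) 211 = \left(2 \cdot \frac{1}{12} + 2 \left(\left(-4\right) 1\right) \left(5 - 4\right) \left(- \frac{1}{9}\right)\right) 211 = \left(\frac{1}{6} + 2 \left(-4\right) \left(5 - 4\right) \left(- \frac{1}{9}\right)\right) 211 = \left(\frac{1}{6} + 2 \left(-4\right) 1 \left(- \frac{1}{9}\right)\right) 211 = \left(\frac{1}{6} - - \frac{8}{9}\right) 211 = \left(\frac{1}{6} + \frac{8}{9}\right) 211 = \frac{19}{18} \cdot 211 = \frac{4009}{18}$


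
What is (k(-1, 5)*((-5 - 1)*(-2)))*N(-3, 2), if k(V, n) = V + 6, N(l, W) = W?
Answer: 120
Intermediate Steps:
k(V, n) = 6 + V
(k(-1, 5)*((-5 - 1)*(-2)))*N(-3, 2) = ((6 - 1)*((-5 - 1)*(-2)))*2 = (5*(-6*(-2)))*2 = (5*12)*2 = 60*2 = 120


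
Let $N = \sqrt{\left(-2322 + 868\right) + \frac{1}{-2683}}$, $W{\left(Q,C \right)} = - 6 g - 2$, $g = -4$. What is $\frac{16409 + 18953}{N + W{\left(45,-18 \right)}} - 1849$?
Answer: $\frac{- 1849 \sqrt{10466605689} + 14262828 i}{\sqrt{10466605689} - 59026 i} \approx -1447.6 - 695.77 i$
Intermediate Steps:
$W{\left(Q,C \right)} = 22$ ($W{\left(Q,C \right)} = \left(-6\right) \left(-4\right) - 2 = 24 - 2 = 22$)
$N = \frac{i \sqrt{10466605689}}{2683}$ ($N = \sqrt{-1454 - \frac{1}{2683}} = \sqrt{- \frac{3901083}{2683}} = \frac{i \sqrt{10466605689}}{2683} \approx 38.131 i$)
$\frac{16409 + 18953}{N + W{\left(45,-18 \right)}} - 1849 = \frac{16409 + 18953}{\frac{i \sqrt{10466605689}}{2683} + 22} - 1849 = \frac{35362}{22 + \frac{i \sqrt{10466605689}}{2683}} - 1849 = -1849 + \frac{35362}{22 + \frac{i \sqrt{10466605689}}{2683}}$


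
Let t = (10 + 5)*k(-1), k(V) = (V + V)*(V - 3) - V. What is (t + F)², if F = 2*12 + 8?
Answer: 27889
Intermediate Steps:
k(V) = -V + 2*V*(-3 + V) (k(V) = (2*V)*(-3 + V) - V = 2*V*(-3 + V) - V = -V + 2*V*(-3 + V))
F = 32 (F = 24 + 8 = 32)
t = 135 (t = (10 + 5)*(-(-7 + 2*(-1))) = 15*(-(-7 - 2)) = 15*(-1*(-9)) = 15*9 = 135)
(t + F)² = (135 + 32)² = 167² = 27889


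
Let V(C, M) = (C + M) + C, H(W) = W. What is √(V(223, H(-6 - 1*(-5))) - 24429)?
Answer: 4*I*√1499 ≈ 154.87*I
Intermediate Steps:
V(C, M) = M + 2*C
√(V(223, H(-6 - 1*(-5))) - 24429) = √(((-6 - 1*(-5)) + 2*223) - 24429) = √(((-6 + 5) + 446) - 24429) = √((-1 + 446) - 24429) = √(445 - 24429) = √(-23984) = 4*I*√1499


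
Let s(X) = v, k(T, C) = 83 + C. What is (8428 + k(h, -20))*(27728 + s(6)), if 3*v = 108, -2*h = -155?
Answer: 235744124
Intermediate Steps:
h = 155/2 (h = -1/2*(-155) = 155/2 ≈ 77.500)
v = 36 (v = (1/3)*108 = 36)
s(X) = 36
(8428 + k(h, -20))*(27728 + s(6)) = (8428 + (83 - 20))*(27728 + 36) = (8428 + 63)*27764 = 8491*27764 = 235744124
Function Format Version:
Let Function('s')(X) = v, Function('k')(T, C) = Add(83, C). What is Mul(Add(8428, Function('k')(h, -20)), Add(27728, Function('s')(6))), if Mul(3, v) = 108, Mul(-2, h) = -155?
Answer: 235744124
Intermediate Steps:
h = Rational(155, 2) (h = Mul(Rational(-1, 2), -155) = Rational(155, 2) ≈ 77.500)
v = 36 (v = Mul(Rational(1, 3), 108) = 36)
Function('s')(X) = 36
Mul(Add(8428, Function('k')(h, -20)), Add(27728, Function('s')(6))) = Mul(Add(8428, Add(83, -20)), Add(27728, 36)) = Mul(Add(8428, 63), 27764) = Mul(8491, 27764) = 235744124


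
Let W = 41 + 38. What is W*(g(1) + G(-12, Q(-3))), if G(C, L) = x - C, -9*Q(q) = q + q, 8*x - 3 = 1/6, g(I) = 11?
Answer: 88717/48 ≈ 1848.3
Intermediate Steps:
W = 79
x = 19/48 (x = 3/8 + (⅛)/6 = 3/8 + (⅛)*(⅙) = 3/8 + 1/48 = 19/48 ≈ 0.39583)
Q(q) = -2*q/9 (Q(q) = -(q + q)/9 = -2*q/9)
G(C, L) = 19/48 - C
W*(g(1) + G(-12, Q(-3))) = 79*(11 + (19/48 - 1*(-12))) = 79*(11 + (19/48 + 12)) = 79*(11 + 595/48) = 79*(1123/48) = 88717/48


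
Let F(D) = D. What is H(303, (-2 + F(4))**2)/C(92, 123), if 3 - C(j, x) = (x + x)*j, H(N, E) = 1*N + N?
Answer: -202/7543 ≈ -0.026780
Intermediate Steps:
H(N, E) = 2*N (H(N, E) = N + N = 2*N)
C(j, x) = 3 - 2*j*x (C(j, x) = 3 - (x + x)*j = 3 - 2*x*j = 3 - 2*j*x)
H(303, (-2 + F(4))**2)/C(92, 123) = (2*303)/(3 - 2*92*123) = 606/(3 - 22632) = 606/(-22629) = 606*(-1/22629) = -202/7543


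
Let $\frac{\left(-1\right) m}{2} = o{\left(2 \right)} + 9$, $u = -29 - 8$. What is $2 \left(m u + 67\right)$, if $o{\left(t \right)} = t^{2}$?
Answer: $2058$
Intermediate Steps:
$u = -37$
$m = -26$ ($m = - 2 \left(2^{2} + 9\right) = - 2 \left(4 + 9\right) = \left(-2\right) 13 = -26$)
$2 \left(m u + 67\right) = 2 \left(\left(-26\right) \left(-37\right) + 67\right) = 2 \left(962 + 67\right) = 2 \cdot 1029 = 2058$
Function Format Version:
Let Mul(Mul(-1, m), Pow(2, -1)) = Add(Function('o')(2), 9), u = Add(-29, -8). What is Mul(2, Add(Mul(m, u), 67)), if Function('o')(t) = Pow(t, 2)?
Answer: 2058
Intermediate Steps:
u = -37
m = -26 (m = Mul(-2, Add(Pow(2, 2), 9)) = Mul(-2, Add(4, 9)) = Mul(-2, 13) = -26)
Mul(2, Add(Mul(m, u), 67)) = Mul(2, Add(Mul(-26, -37), 67)) = Mul(2, Add(962, 67)) = Mul(2, 1029) = 2058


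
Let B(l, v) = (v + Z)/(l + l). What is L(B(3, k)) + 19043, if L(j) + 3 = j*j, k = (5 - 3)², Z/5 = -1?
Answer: 685441/36 ≈ 19040.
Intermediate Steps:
Z = -5 (Z = 5*(-1) = -5)
k = 4 (k = 2² = 4)
B(l, v) = (-5 + v)/(2*l) (B(l, v) = (v - 5)/(l + l) = (-5 + v)/((2*l)) = (-5 + v)*(1/(2*l)) = (-5 + v)/(2*l))
L(j) = -3 + j² (L(j) = -3 + j*j = -3 + j²)
L(B(3, k)) + 19043 = (-3 + ((½)*(-5 + 4)/3)²) + 19043 = (-3 + ((½)*(⅓)*(-1))²) + 19043 = (-3 + (-⅙)²) + 19043 = (-3 + 1/36) + 19043 = -107/36 + 19043 = 685441/36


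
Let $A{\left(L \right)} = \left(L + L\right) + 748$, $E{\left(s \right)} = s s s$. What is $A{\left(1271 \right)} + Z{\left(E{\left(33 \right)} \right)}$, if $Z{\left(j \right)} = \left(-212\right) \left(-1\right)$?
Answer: $3502$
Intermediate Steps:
$E{\left(s \right)} = s^{3}$ ($E{\left(s \right)} = s^{2} s = s^{3}$)
$A{\left(L \right)} = 748 + 2 L$ ($A{\left(L \right)} = 2 L + 748 = 748 + 2 L$)
$Z{\left(j \right)} = 212$
$A{\left(1271 \right)} + Z{\left(E{\left(33 \right)} \right)} = \left(748 + 2 \cdot 1271\right) + 212 = \left(748 + 2542\right) + 212 = 3290 + 212 = 3502$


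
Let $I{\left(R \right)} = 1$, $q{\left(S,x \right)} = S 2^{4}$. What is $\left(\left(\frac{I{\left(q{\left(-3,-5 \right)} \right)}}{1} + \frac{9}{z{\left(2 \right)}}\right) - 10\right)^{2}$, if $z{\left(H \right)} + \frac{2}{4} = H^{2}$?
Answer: $\frac{2025}{49} \approx 41.327$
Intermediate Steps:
$q{\left(S,x \right)} = 16 S$ ($q{\left(S,x \right)} = S 16 = 16 S$)
$z{\left(H \right)} = - \frac{1}{2} + H^{2}$
$\left(\left(\frac{I{\left(q{\left(-3,-5 \right)} \right)}}{1} + \frac{9}{z{\left(2 \right)}}\right) - 10\right)^{2} = \left(\left(1 \cdot 1^{-1} + \frac{9}{- \frac{1}{2} + 2^{2}}\right) - 10\right)^{2} = \left(\left(1 \cdot 1 + \frac{9}{- \frac{1}{2} + 4}\right) - 10\right)^{2} = \left(\left(1 + \frac{9}{\frac{7}{2}}\right) - 10\right)^{2} = \left(\left(1 + 9 \cdot \frac{2}{7}\right) - 10\right)^{2} = \left(\left(1 + \frac{18}{7}\right) - 10\right)^{2} = \left(\frac{25}{7} - 10\right)^{2} = \left(- \frac{45}{7}\right)^{2} = \frac{2025}{49}$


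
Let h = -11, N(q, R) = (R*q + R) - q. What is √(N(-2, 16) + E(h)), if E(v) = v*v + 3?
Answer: √110 ≈ 10.488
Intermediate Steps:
N(q, R) = R - q + R*q (N(q, R) = (R + R*q) - q = R - q + R*q)
E(v) = 3 + v² (E(v) = v² + 3 = 3 + v²)
√(N(-2, 16) + E(h)) = √((16 - 1*(-2) + 16*(-2)) + (3 + (-11)²)) = √((16 + 2 - 32) + (3 + 121)) = √(-14 + 124) = √110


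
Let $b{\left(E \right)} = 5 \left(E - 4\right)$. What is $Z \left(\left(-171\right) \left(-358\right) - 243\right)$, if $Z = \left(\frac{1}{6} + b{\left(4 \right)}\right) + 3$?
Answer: $\frac{386175}{2} \approx 1.9309 \cdot 10^{5}$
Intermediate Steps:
$b{\left(E \right)} = -20 + 5 E$ ($b{\left(E \right)} = 5 \left(-4 + E\right) = -20 + 5 E$)
$Z = \frac{19}{6}$ ($Z = \left(\frac{1}{6} + \left(-20 + 5 \cdot 4\right)\right) + 3 = \left(\frac{1}{6} + \left(-20 + 20\right)\right) + 3 = \left(\frac{1}{6} + 0\right) + 3 = \frac{1}{6} + 3 = \frac{19}{6} \approx 3.1667$)
$Z \left(\left(-171\right) \left(-358\right) - 243\right) = \frac{19 \left(\left(-171\right) \left(-358\right) - 243\right)}{6} = \frac{19 \left(61218 - 243\right)}{6} = \frac{19}{6} \cdot 60975 = \frac{386175}{2}$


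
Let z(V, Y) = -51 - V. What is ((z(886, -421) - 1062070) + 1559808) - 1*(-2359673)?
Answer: 2856474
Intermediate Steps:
((z(886, -421) - 1062070) + 1559808) - 1*(-2359673) = (((-51 - 1*886) - 1062070) + 1559808) - 1*(-2359673) = (((-51 - 886) - 1062070) + 1559808) + 2359673 = ((-937 - 1062070) + 1559808) + 2359673 = (-1063007 + 1559808) + 2359673 = 496801 + 2359673 = 2856474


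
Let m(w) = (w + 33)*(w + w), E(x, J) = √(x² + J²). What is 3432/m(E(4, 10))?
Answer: -1716/973 + 28314*√29/28217 ≈ 3.6401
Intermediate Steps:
E(x, J) = √(J² + x²)
m(w) = 2*w*(33 + w) (m(w) = (33 + w)*(2*w) = 2*w*(33 + w))
3432/m(E(4, 10)) = 3432/((2*√(10² + 4²)*(33 + √(10² + 4²)))) = 3432/((2*√(100 + 16)*(33 + √(100 + 16)))) = 3432/((2*√116*(33 + √116))) = 3432/((2*(2*√29)*(33 + 2*√29))) = 3432/((4*√29*(33 + 2*√29))) = 3432*(√29/(116*(33 + 2*√29))) = 858*√29/(29*(33 + 2*√29))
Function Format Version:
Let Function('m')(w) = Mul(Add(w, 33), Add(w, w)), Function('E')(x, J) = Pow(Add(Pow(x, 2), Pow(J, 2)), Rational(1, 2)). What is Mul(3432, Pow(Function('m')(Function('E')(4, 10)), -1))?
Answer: Add(Rational(-1716, 973), Mul(Rational(28314, 28217), Pow(29, Rational(1, 2)))) ≈ 3.6401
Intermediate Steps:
Function('E')(x, J) = Pow(Add(Pow(J, 2), Pow(x, 2)), Rational(1, 2))
Function('m')(w) = Mul(2, w, Add(33, w)) (Function('m')(w) = Mul(Add(33, w), Mul(2, w)) = Mul(2, w, Add(33, w)))
Mul(3432, Pow(Function('m')(Function('E')(4, 10)), -1)) = Mul(3432, Pow(Mul(2, Pow(Add(Pow(10, 2), Pow(4, 2)), Rational(1, 2)), Add(33, Pow(Add(Pow(10, 2), Pow(4, 2)), Rational(1, 2)))), -1)) = Mul(3432, Pow(Mul(2, Pow(Add(100, 16), Rational(1, 2)), Add(33, Pow(Add(100, 16), Rational(1, 2)))), -1)) = Mul(3432, Pow(Mul(2, Pow(116, Rational(1, 2)), Add(33, Pow(116, Rational(1, 2)))), -1)) = Mul(3432, Pow(Mul(2, Mul(2, Pow(29, Rational(1, 2))), Add(33, Mul(2, Pow(29, Rational(1, 2))))), -1)) = Mul(3432, Pow(Mul(4, Pow(29, Rational(1, 2)), Add(33, Mul(2, Pow(29, Rational(1, 2))))), -1)) = Mul(3432, Mul(Rational(1, 116), Pow(29, Rational(1, 2)), Pow(Add(33, Mul(2, Pow(29, Rational(1, 2)))), -1))) = Mul(Rational(858, 29), Pow(29, Rational(1, 2)), Pow(Add(33, Mul(2, Pow(29, Rational(1, 2)))), -1))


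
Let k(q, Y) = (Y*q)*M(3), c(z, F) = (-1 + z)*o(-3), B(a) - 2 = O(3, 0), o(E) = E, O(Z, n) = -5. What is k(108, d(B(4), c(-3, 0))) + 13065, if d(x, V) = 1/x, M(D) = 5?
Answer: 12885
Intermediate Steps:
B(a) = -3 (B(a) = 2 - 5 = -3)
c(z, F) = 3 - 3*z (c(z, F) = (-1 + z)*(-3) = 3 - 3*z)
d(x, V) = 1/x
k(q, Y) = 5*Y*q (k(q, Y) = (Y*q)*5 = 5*Y*q)
k(108, d(B(4), c(-3, 0))) + 13065 = 5*108/(-3) + 13065 = 5*(-1/3)*108 + 13065 = -180 + 13065 = 12885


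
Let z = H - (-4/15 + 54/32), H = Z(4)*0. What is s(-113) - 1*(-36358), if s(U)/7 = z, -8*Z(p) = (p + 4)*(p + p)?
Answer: 8723533/240 ≈ 36348.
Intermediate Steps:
Z(p) = -p*(4 + p)/4 (Z(p) = -(p + 4)*(p + p)/8 = -(4 + p)*2*p/8 = -p*(4 + p)/4)
H = 0 (H = -¼*4*(4 + 4)*0 = -¼*4*8*0 = -8*0 = 0)
z = -341/240 (z = 0 - (-4/15 + 54/32) = 0 - (-4*1/15 + 54*(1/32)) = 0 - (-4/15 + 27/16) = 0 - 1*341/240 = 0 - 341/240 = -341/240 ≈ -1.4208)
s(U) = -2387/240 (s(U) = 7*(-341/240) = -2387/240)
s(-113) - 1*(-36358) = -2387/240 - 1*(-36358) = -2387/240 + 36358 = 8723533/240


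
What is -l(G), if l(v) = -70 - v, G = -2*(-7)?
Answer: 84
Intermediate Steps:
G = 14
-l(G) = -(-70 - 1*14) = -(-70 - 14) = -1*(-84) = 84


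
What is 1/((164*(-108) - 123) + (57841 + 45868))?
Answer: 1/85874 ≈ 1.1645e-5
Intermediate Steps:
1/((164*(-108) - 123) + (57841 + 45868)) = 1/((-17712 - 123) + 103709) = 1/(-17835 + 103709) = 1/85874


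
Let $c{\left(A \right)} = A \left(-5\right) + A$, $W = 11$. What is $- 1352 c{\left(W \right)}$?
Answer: $59488$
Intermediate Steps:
$c{\left(A \right)} = - 4 A$ ($c{\left(A \right)} = - 5 A + A = - 4 A$)
$- 1352 c{\left(W \right)} = - 1352 \left(\left(-4\right) 11\right) = \left(-1352\right) \left(-44\right) = 59488$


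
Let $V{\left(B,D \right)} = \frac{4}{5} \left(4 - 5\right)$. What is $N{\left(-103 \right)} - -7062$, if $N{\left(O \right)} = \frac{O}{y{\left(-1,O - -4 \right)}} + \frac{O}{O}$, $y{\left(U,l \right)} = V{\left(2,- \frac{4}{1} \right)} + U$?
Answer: $\frac{64082}{9} \approx 7120.2$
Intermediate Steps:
$V{\left(B,D \right)} = - \frac{4}{5}$ ($V{\left(B,D \right)} = 4 \cdot \frac{1}{5} \left(-1\right) = \frac{4}{5} \left(-1\right) = - \frac{4}{5}$)
$y{\left(U,l \right)} = - \frac{4}{5} + U$
$N{\left(O \right)} = 1 - \frac{5 O}{9}$ ($N{\left(O \right)} = \frac{O}{- \frac{4}{5} - 1} + \frac{O}{O} = \frac{O}{- \frac{9}{5}} + 1 = O \left(- \frac{5}{9}\right) + 1 = - \frac{5 O}{9} + 1 = 1 - \frac{5 O}{9}$)
$N{\left(-103 \right)} - -7062 = \left(1 - - \frac{515}{9}\right) - -7062 = \left(1 + \frac{515}{9}\right) + 7062 = \frac{524}{9} + 7062 = \frac{64082}{9}$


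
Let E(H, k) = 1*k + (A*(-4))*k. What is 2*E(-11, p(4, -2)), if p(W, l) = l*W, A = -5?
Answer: -336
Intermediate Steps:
p(W, l) = W*l
E(H, k) = 21*k (E(H, k) = 1*k + (-5*(-4))*k = k + 20*k = 21*k)
2*E(-11, p(4, -2)) = 2*(21*(4*(-2))) = 2*(21*(-8)) = 2*(-168) = -336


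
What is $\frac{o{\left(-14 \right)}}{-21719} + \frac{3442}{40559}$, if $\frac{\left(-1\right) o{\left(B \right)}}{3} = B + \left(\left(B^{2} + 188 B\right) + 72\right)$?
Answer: $- \frac{214591108}{880900921} \approx -0.2436$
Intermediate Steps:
$o{\left(B \right)} = -216 - 567 B - 3 B^{2}$ ($o{\left(B \right)} = - 3 \left(B + \left(\left(B^{2} + 188 B\right) + 72\right)\right) = - 3 \left(B + \left(72 + B^{2} + 188 B\right)\right) = - 3 \left(72 + B^{2} + 189 B\right) = -216 - 567 B - 3 B^{2}$)
$\frac{o{\left(-14 \right)}}{-21719} + \frac{3442}{40559} = \frac{-216 - -7938 - 3 \left(-14\right)^{2}}{-21719} + \frac{3442}{40559} = \left(-216 + 7938 - 588\right) \left(- \frac{1}{21719}\right) + 3442 \cdot \frac{1}{40559} = \left(-216 + 7938 - 588\right) \left(- \frac{1}{21719}\right) + \frac{3442}{40559} = 7134 \left(- \frac{1}{21719}\right) + \frac{3442}{40559} = - \frac{7134}{21719} + \frac{3442}{40559} = - \frac{214591108}{880900921}$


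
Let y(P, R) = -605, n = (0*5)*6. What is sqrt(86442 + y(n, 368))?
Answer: sqrt(85837) ≈ 292.98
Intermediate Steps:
n = 0 (n = 0*6 = 0)
sqrt(86442 + y(n, 368)) = sqrt(86442 - 605) = sqrt(85837)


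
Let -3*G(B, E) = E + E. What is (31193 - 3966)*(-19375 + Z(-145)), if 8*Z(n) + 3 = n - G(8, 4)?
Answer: -3168106493/6 ≈ -5.2802e+8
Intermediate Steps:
G(B, E) = -2*E/3 (G(B, E) = -(E + E)/3 = -2*E/3)
Z(n) = -1/24 + n/8 (Z(n) = -3/8 + (n - (-2)*4/3)/8 = -3/8 + (n - 1*(-8/3))/8 = -3/8 + (n + 8/3)/8 = -3/8 + (8/3 + n)/8 = -3/8 + (⅓ + n/8) = -1/24 + n/8)
(31193 - 3966)*(-19375 + Z(-145)) = (31193 - 3966)*(-19375 + (-1/24 + (⅛)*(-145))) = 27227*(-19375 + (-1/24 - 145/8)) = 27227*(-19375 - 109/6) = 27227*(-116359/6) = -3168106493/6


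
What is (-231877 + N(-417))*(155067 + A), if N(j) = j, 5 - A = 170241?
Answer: 3523667686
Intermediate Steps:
A = -170236 (A = 5 - 1*170241 = 5 - 170241 = -170236)
(-231877 + N(-417))*(155067 + A) = (-231877 - 417)*(155067 - 170236) = -232294*(-15169) = 3523667686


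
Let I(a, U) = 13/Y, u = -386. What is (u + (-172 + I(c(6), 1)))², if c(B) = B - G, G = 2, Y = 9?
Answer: 25090081/81 ≈ 3.0975e+5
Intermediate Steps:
c(B) = -2 + B (c(B) = B - 1*2 = B - 2 = -2 + B)
I(a, U) = 13/9
(u + (-172 + I(c(6), 1)))² = (-386 + (-172 + 13/9))² = (-386 - 1535/9)² = (-5009/9)² = 25090081/81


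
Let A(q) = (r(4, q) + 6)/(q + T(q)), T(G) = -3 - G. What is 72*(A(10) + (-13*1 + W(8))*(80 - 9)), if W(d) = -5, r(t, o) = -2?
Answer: -92112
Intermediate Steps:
A(q) = -4/3 (A(q) = (-2 + 6)/(q + (-3 - q)) = 4/(-3) = 4*(-1/3) = -4/3)
72*(A(10) + (-13*1 + W(8))*(80 - 9)) = 72*(-4/3 + (-13*1 - 5)*(80 - 9)) = 72*(-4/3 + (-13 - 5)*71) = 72*(-4/3 - 18*71) = 72*(-4/3 - 1278) = 72*(-3838/3) = -92112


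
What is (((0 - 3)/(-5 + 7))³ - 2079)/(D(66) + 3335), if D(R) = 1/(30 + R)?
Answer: -199908/320161 ≈ -0.62440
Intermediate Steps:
(((0 - 3)/(-5 + 7))³ - 2079)/(D(66) + 3335) = (((0 - 3)/(-5 + 7))³ - 2079)/(1/(30 + 66) + 3335) = ((-3/2)³ - 2079)/(1/96 + 3335) = ((-3*½)³ - 2079)/(1/96 + 3335) = ((-3/2)³ - 2079)/(320161/96) = (-27/8 - 2079)*(96/320161) = -16659/8*96/320161 = -199908/320161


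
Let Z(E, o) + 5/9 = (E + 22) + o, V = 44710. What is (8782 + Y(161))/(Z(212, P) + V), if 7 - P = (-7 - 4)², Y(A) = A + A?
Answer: 81936/403465 ≈ 0.20308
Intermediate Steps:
Y(A) = 2*A
P = -114 (P = 7 - (-7 - 4)² = 7 - 1*(-11)² = 7 - 1*121 = 7 - 121 = -114)
Z(E, o) = 193/9 + E + o (Z(E, o) = -5/9 + ((E + 22) + o) = -5/9 + ((22 + E) + o) = -5/9 + (22 + E + o) = 193/9 + E + o)
(8782 + Y(161))/(Z(212, P) + V) = (8782 + 2*161)/((193/9 + 212 - 114) + 44710) = (8782 + 322)/(1075/9 + 44710) = 9104/(403465/9) = 9104*(9/403465) = 81936/403465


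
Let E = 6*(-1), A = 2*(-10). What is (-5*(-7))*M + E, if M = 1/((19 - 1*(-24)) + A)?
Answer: -103/23 ≈ -4.4783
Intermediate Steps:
A = -20
M = 1/23 (M = 1/((19 - 1*(-24)) - 20) = 1/((19 + 24) - 20) = 1/(43 - 20) = 1/23 ≈ 0.043478)
E = -6
(-5*(-7))*M + E = -5*(-7)*(1/23) - 6 = 35*(1/23) - 6 = 35/23 - 6 = -103/23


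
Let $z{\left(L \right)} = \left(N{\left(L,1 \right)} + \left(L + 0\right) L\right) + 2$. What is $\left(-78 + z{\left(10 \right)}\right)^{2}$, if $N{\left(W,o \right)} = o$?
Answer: $625$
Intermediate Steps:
$z{\left(L \right)} = 3 + L^{2}$ ($z{\left(L \right)} = \left(1 + \left(L + 0\right) L\right) + 2 = \left(1 + L L\right) + 2 = \left(1 + L^{2}\right) + 2 = 3 + L^{2}$)
$\left(-78 + z{\left(10 \right)}\right)^{2} = \left(-78 + \left(3 + 10^{2}\right)\right)^{2} = \left(-78 + \left(3 + 100\right)\right)^{2} = \left(-78 + 103\right)^{2} = 25^{2} = 625$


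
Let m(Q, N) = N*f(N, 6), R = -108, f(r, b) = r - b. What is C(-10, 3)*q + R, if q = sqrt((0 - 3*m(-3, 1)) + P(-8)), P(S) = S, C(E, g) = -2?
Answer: -108 - 2*sqrt(7) ≈ -113.29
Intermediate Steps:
m(Q, N) = N*(-6 + N) (m(Q, N) = N*(N - 1*6) = N*(N - 6) = N*(-6 + N))
q = sqrt(7) (q = sqrt((0 - 3*(-6 + 1)) - 8) = sqrt((0 - 3*(-5)) - 8) = sqrt((0 + 15) - 8) = sqrt(15 - 8) = sqrt(7) ≈ 2.6458)
C(-10, 3)*q + R = -2*sqrt(7) - 108 = -108 - 2*sqrt(7)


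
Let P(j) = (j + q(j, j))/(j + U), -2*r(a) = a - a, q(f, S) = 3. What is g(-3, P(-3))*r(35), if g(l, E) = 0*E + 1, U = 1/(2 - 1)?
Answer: 0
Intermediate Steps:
U = 1 (U = 1/1 = 1)
r(a) = 0 (r(a) = -(a - a)/2 = -½*0 = 0)
P(j) = (3 + j)/(1 + j) (P(j) = (j + 3)/(j + 1) = (3 + j)/(1 + j))
g(l, E) = 1 (g(l, E) = 0 + 1 = 1)
g(-3, P(-3))*r(35) = 1*0 = 0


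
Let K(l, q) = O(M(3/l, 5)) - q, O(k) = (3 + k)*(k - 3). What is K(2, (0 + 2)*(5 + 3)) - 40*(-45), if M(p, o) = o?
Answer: 1800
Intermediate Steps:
O(k) = (-3 + k)*(3 + k) (O(k) = (3 + k)*(-3 + k) = (-3 + k)*(3 + k))
K(l, q) = 16 - q (K(l, q) = (-9 + 5**2) - q = (-9 + 25) - q = 16 - q)
K(2, (0 + 2)*(5 + 3)) - 40*(-45) = (16 - (0 + 2)*(5 + 3)) - 40*(-45) = (16 - 2*8) + 1800 = (16 - 1*16) + 1800 = (16 - 16) + 1800 = 0 + 1800 = 1800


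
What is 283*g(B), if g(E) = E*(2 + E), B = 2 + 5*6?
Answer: 307904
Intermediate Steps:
B = 32 (B = 2 + 30 = 32)
283*g(B) = 283*(32*(2 + 32)) = 283*(32*34) = 283*1088 = 307904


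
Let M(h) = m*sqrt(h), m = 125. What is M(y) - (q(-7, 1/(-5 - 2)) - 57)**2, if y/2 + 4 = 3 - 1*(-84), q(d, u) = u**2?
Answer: -7795264/2401 + 125*sqrt(166) ≈ -1636.2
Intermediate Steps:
y = 166 (y = -8 + 2*(3 - 1*(-84)) = -8 + 2*(3 + 84) = -8 + 2*87 = -8 + 174 = 166)
M(h) = 125*sqrt(h)
M(y) - (q(-7, 1/(-5 - 2)) - 57)**2 = 125*sqrt(166) - ((1/(-5 - 2))**2 - 57)**2 = 125*sqrt(166) - ((1/(-7))**2 - 57)**2 = 125*sqrt(166) - ((-1/7)**2 - 57)**2 = 125*sqrt(166) - (1/49 - 57)**2 = 125*sqrt(166) - (-2792/49)**2 = 125*sqrt(166) - 1*7795264/2401 = 125*sqrt(166) - 7795264/2401 = -7795264/2401 + 125*sqrt(166)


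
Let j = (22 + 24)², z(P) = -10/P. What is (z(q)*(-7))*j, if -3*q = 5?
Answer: -88872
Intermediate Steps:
q = -5/3 (q = -⅓*5 = -5/3 ≈ -1.6667)
j = 2116 (j = 46² = 2116)
(z(q)*(-7))*j = (-10/(-5/3)*(-7))*2116 = (-10*(-⅗)*(-7))*2116 = (6*(-7))*2116 = -42*2116 = -88872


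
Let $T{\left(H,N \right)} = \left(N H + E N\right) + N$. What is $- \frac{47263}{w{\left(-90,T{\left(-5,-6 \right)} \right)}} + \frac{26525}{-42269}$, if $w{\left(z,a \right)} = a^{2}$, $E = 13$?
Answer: $- \frac{2075106647}{123256404} \approx -16.836$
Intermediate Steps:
$T{\left(H,N \right)} = 14 N + H N$ ($T{\left(H,N \right)} = \left(N H + 13 N\right) + N = \left(H N + 13 N\right) + N = \left(13 N + H N\right) + N = 14 N + H N$)
$- \frac{47263}{w{\left(-90,T{\left(-5,-6 \right)} \right)}} + \frac{26525}{-42269} = - \frac{47263}{\left(- 6 \left(14 - 5\right)\right)^{2}} + \frac{26525}{-42269} = - \frac{47263}{\left(\left(-6\right) 9\right)^{2}} + 26525 \left(- \frac{1}{42269}\right) = - \frac{47263}{\left(-54\right)^{2}} - \frac{26525}{42269} = - \frac{47263}{2916} - \frac{26525}{42269} = - \frac{2075106647}{123256404}$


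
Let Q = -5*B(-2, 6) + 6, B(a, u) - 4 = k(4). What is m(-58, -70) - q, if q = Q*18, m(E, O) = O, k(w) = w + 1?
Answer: 632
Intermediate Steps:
k(w) = 1 + w
B(a, u) = 9 (B(a, u) = 4 + (1 + 4) = 4 + 5 = 9)
Q = -39 (Q = -5*9 + 6 = -45 + 6 = -39)
q = -702 (q = -39*18 = -702)
m(-58, -70) - q = -70 - 1*(-702) = -70 + 702 = 632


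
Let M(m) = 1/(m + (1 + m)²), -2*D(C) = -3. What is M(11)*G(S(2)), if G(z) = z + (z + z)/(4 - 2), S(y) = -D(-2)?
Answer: -3/155 ≈ -0.019355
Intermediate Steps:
D(C) = 3/2 (D(C) = -½*(-3) = 3/2)
S(y) = -3/2 (S(y) = -1*3/2 = -3/2)
G(z) = 2*z (G(z) = z + (2*z)/2 = z + (2*z)*(½) = z + z = 2*z)
M(11)*G(S(2)) = (2*(-3/2))/(11 + (1 + 11)²) = -3/(11 + 12²) = -3/(11 + 144) = -3/155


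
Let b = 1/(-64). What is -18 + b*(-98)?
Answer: -527/32 ≈ -16.469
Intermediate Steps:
b = -1/64 ≈ -0.015625
-18 + b*(-98) = -18 - 1/64*(-98) = -18 + 49/32 = -527/32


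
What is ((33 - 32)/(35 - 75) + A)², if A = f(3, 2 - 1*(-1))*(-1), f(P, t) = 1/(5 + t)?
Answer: 9/400 ≈ 0.022500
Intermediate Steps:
A = -⅛ (A = -1/(5 + (2 - 1*(-1))) = -1/(5 + (2 + 1)) = -1/(5 + 3) = -1/8 = (⅛)*(-1) = -⅛ ≈ -0.12500)
((33 - 32)/(35 - 75) + A)² = ((33 - 32)/(35 - 75) - ⅛)² = (1/(-40) - ⅛)² = (1*(-1/40) - ⅛)² = (-1/40 - ⅛)² = (-3/20)² = 9/400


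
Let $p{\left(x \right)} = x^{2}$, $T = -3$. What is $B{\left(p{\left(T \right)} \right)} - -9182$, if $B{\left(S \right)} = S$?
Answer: $9191$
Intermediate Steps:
$B{\left(p{\left(T \right)} \right)} - -9182 = \left(-3\right)^{2} - -9182 = 9 + 9182 = 9191$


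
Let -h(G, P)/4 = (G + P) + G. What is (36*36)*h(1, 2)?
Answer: -20736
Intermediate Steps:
h(G, P) = -8*G - 4*P (h(G, P) = -4*((G + P) + G) = -4*(P + 2*G) = -8*G - 4*P)
(36*36)*h(1, 2) = (36*36)*(-8*1 - 4*2) = 1296*(-8 - 8) = 1296*(-16) = -20736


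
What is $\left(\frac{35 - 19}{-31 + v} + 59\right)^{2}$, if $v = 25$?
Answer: $\frac{28561}{9} \approx 3173.4$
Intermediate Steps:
$\left(\frac{35 - 19}{-31 + v} + 59\right)^{2} = \left(\frac{35 - 19}{-31 + 25} + 59\right)^{2} = \left(\frac{16}{-6} + 59\right)^{2} = \left(16 \left(- \frac{1}{6}\right) + 59\right)^{2} = \left(- \frac{8}{3} + 59\right)^{2} = \left(\frac{169}{3}\right)^{2} = \frac{28561}{9}$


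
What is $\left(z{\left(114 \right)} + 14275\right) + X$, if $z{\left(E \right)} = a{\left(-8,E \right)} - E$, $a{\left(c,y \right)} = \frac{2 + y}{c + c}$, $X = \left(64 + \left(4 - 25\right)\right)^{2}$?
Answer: $\frac{64011}{4} \approx 16003.0$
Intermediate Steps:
$X = 1849$ ($X = \left(64 + \left(4 - 25\right)\right)^{2} = \left(64 - 21\right)^{2} = 43^{2} = 1849$)
$a{\left(c,y \right)} = \frac{2 + y}{2 c}$
$z{\left(E \right)} = - \frac{1}{8} - \frac{17 E}{16}$ ($z{\left(E \right)} = \frac{2 + E}{2 \left(-8\right)} - E = \frac{1}{2} \left(- \frac{1}{8}\right) \left(2 + E\right) - E = \left(- \frac{1}{8} - \frac{E}{16}\right) - E = - \frac{1}{8} - \frac{17 E}{16}$)
$\left(z{\left(114 \right)} + 14275\right) + X = \left(\left(- \frac{1}{8} - \frac{969}{8}\right) + 14275\right) + 1849 = \left(- \frac{485}{4} + 14275\right) + 1849 = \frac{56615}{4} + 1849 = \frac{64011}{4}$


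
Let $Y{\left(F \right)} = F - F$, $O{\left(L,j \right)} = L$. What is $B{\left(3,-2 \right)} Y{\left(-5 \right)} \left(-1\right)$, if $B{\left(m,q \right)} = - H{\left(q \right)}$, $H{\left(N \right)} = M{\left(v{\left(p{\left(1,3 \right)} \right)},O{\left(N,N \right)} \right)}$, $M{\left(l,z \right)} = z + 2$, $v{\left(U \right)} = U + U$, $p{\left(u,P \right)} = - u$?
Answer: $0$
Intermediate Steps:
$v{\left(U \right)} = 2 U$
$Y{\left(F \right)} = 0$
$M{\left(l,z \right)} = 2 + z$
$H{\left(N \right)} = 2 + N$
$B{\left(m,q \right)} = -2 - q$ ($B{\left(m,q \right)} = - (2 + q) = -2 - q$)
$B{\left(3,-2 \right)} Y{\left(-5 \right)} \left(-1\right) = \left(-2 - -2\right) 0 \left(-1\right) = \left(-2 + 2\right) 0 \left(-1\right) = 0 \cdot 0 \left(-1\right) = 0 \left(-1\right) = 0$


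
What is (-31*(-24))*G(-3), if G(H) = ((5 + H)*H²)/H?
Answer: -4464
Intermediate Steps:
G(H) = H*(5 + H) (G(H) = (H²*(5 + H))/H = H*(5 + H))
(-31*(-24))*G(-3) = (-31*(-24))*(-3*(5 - 3)) = 744*(-3*2) = 744*(-6) = -4464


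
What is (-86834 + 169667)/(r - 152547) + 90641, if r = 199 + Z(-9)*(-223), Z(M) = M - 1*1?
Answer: 13606762805/150118 ≈ 90641.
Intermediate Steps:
Z(M) = -1 + M (Z(M) = M - 1 = -1 + M)
r = 2429 (r = 199 + (-1 - 9)*(-223) = 199 - 10*(-223) = 199 + 2230 = 2429)
(-86834 + 169667)/(r - 152547) + 90641 = (-86834 + 169667)/(2429 - 152547) + 90641 = 82833/(-150118) + 90641 = 82833*(-1/150118) + 90641 = -82833/150118 + 90641 = 13606762805/150118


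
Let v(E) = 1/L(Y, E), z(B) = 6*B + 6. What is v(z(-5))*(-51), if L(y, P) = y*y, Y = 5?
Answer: -51/25 ≈ -2.0400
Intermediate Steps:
z(B) = 6 + 6*B
L(y, P) = y²
v(E) = 1/25 (v(E) = 1/(5²) = 1/25)
v(z(-5))*(-51) = (1/25)*(-51) = -51/25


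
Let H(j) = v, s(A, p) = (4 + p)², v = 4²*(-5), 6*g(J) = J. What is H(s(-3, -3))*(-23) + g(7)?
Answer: 11047/6 ≈ 1841.2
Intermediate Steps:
g(J) = J/6
v = -80 (v = 16*(-5) = -80)
H(j) = -80
H(s(-3, -3))*(-23) + g(7) = -80*(-23) + (⅙)*7 = 1840 + 7/6 = 11047/6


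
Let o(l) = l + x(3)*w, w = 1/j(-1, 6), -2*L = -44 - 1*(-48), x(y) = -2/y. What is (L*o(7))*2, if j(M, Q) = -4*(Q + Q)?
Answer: -505/18 ≈ -28.056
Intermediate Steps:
j(M, Q) = -8*Q
L = -2 (L = -(-44 - 1*(-48))/2 = -(-44 + 48)/2 = -1/2*4 = -2)
w = -1/48 (w = 1/(-8*6) = 1/(-48) = -1/48 ≈ -0.020833)
o(l) = 1/72 + l (o(l) = l - 2/3*(-1/48) = l + 1/72 = 1/72 + l)
(L*o(7))*2 = -2*(1/72 + 7)*2 = -2*505/72*2 = -505/36*2 = -505/18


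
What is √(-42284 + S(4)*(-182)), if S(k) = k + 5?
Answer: I*√43922 ≈ 209.58*I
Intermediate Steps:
S(k) = 5 + k
√(-42284 + S(4)*(-182)) = √(-42284 + (5 + 4)*(-182)) = √(-42284 + 9*(-182)) = √(-42284 - 1638) = √(-43922) = I*√43922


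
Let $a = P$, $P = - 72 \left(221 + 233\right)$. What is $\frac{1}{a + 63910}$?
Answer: $\frac{1}{31222} \approx 3.2029 \cdot 10^{-5}$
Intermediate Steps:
$P = -32688$ ($P = \left(-72\right) 454 = -32688$)
$a = -32688$
$\frac{1}{a + 63910} = \frac{1}{-32688 + 63910} = \frac{1}{31222}$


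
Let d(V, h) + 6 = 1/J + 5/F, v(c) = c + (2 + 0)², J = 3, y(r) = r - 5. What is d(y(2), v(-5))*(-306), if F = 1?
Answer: 204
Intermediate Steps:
y(r) = -5 + r
v(c) = 4 + c (v(c) = c + 2² = c + 4 = 4 + c)
d(V, h) = -⅔ (d(V, h) = -6 + (1/3 + 5/1) = -6 + (1*(⅓) + 5*1) = -6 + (⅓ + 5) = -6 + 16/3 = -⅔)
d(y(2), v(-5))*(-306) = -⅔*(-306) = 204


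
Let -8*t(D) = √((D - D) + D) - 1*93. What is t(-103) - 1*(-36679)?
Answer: 293525/8 - I*√103/8 ≈ 36691.0 - 1.2686*I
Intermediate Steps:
t(D) = 93/8 - √D/8 (t(D) = -(√((D - D) + D) - 1*93)/8 = -(√(0 + D) - 93)/8 = -(√D - 93)/8 = -(-93 + √D)/8 = 93/8 - √D/8)
t(-103) - 1*(-36679) = (93/8 - I*√103/8) - 1*(-36679) = (93/8 - I*√103/8) + 36679 = 293525/8 - I*√103/8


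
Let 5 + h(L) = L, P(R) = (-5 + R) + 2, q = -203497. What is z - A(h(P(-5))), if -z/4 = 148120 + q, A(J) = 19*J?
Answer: 221755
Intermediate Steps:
P(R) = -3 + R
h(L) = -5 + L
z = 221508 (z = -4*(148120 - 203497) = -4*(-55377) = 221508)
z - A(h(P(-5))) = 221508 - 19*(-5 + (-3 - 5)) = 221508 - 19*(-5 - 8) = 221508 - 19*(-13) = 221508 - 1*(-247) = 221508 + 247 = 221755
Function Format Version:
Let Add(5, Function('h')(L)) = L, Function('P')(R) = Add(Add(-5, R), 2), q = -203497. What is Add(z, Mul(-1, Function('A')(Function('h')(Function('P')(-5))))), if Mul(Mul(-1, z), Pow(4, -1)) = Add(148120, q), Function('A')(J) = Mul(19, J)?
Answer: 221755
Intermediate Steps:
Function('P')(R) = Add(-3, R)
Function('h')(L) = Add(-5, L)
z = 221508 (z = Mul(-4, Add(148120, -203497)) = Mul(-4, -55377) = 221508)
Add(z, Mul(-1, Function('A')(Function('h')(Function('P')(-5))))) = Add(221508, Mul(-1, Mul(19, Add(-5, Add(-3, -5))))) = Add(221508, Mul(-1, Mul(19, Add(-5, -8)))) = Add(221508, Mul(-1, Mul(19, -13))) = Add(221508, Mul(-1, -247)) = Add(221508, 247) = 221755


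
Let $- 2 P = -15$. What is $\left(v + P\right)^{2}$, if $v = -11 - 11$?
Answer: $\frac{841}{4} \approx 210.25$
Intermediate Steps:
$P = \frac{15}{2}$ ($P = \left(- \frac{1}{2}\right) \left(-15\right) = \frac{15}{2} \approx 7.5$)
$v = -22$ ($v = -11 - 11 = -22$)
$\left(v + P\right)^{2} = \left(-22 + \frac{15}{2}\right)^{2} = \left(- \frac{29}{2}\right)^{2} = \frac{841}{4}$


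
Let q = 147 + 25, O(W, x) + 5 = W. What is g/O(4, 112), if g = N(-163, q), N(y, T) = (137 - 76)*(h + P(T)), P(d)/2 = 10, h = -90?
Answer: 4270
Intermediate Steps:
O(W, x) = -5 + W
q = 172
P(d) = 20 (P(d) = 2*10 = 20)
N(y, T) = -4270 (N(y, T) = (137 - 76)*(-90 + 20) = 61*(-70) = -4270)
g = -4270
g/O(4, 112) = -4270/(-5 + 4) = -4270/(-1) = -4270*(-1) = 4270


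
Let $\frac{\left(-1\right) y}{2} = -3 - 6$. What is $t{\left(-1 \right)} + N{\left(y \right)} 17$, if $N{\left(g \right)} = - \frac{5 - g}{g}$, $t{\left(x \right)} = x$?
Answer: $\frac{203}{18} \approx 11.278$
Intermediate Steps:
$y = 18$ ($y = - 2 \left(-3 - 6\right) = \left(-2\right) \left(-9\right) = 18$)
$N{\left(g \right)} = - \frac{5 - g}{g}$
$t{\left(-1 \right)} + N{\left(y \right)} 17 = -1 + \frac{-5 + 18}{18} \cdot 17 = -1 + \frac{1}{18} \cdot 13 \cdot 17 = -1 + \frac{13}{18} \cdot 17 = -1 + \frac{221}{18} = \frac{203}{18}$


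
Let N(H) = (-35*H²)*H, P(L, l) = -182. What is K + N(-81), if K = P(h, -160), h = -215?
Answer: 18600253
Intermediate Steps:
K = -182
N(H) = -35*H³ (N(H) = (-35*H²)*H = -35*H³)
K + N(-81) = -182 - 35*(-81)³ = -182 - 35*(-531441) = -182 + 18600435 = 18600253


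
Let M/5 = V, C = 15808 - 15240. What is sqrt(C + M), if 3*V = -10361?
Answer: I*sqrt(150303)/3 ≈ 129.23*I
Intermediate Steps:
V = -10361/3 (V = (1/3)*(-10361) = -10361/3 ≈ -3453.7)
C = 568
M = -51805/3 (M = 5*(-10361/3) = -51805/3 ≈ -17268.)
sqrt(C + M) = sqrt(568 - 51805/3) = sqrt(-50101/3) = I*sqrt(150303)/3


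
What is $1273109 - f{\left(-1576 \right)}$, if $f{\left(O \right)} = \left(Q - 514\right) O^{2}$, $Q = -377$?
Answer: $2214317525$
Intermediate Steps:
$f{\left(O \right)} = - 891 O^{2}$ ($f{\left(O \right)} = \left(-377 - 514\right) O^{2} = - 891 O^{2}$)
$1273109 - f{\left(-1576 \right)} = 1273109 - - 891 \left(-1576\right)^{2} = 1273109 - \left(-891\right) 2483776 = 1273109 - -2213044416 = 1273109 + 2213044416 = 2214317525$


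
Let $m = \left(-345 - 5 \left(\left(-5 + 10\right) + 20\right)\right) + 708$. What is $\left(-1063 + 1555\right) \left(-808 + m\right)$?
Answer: $-280440$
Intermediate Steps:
$m = 238$ ($m = \left(-345 - 5 \left(5 + 20\right)\right) + 708 = \left(-345 - 125\right) + 708 = -470 + 708 = 238$)
$\left(-1063 + 1555\right) \left(-808 + m\right) = \left(-1063 + 1555\right) \left(-808 + 238\right) = 492 \left(-570\right) = -280440$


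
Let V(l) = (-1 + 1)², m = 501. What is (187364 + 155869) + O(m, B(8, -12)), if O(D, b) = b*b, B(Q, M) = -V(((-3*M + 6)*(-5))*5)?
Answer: 343233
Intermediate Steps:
V(l) = 0 (V(l) = 0² = 0)
B(Q, M) = 0 (B(Q, M) = -1*0 = 0)
O(D, b) = b²
(187364 + 155869) + O(m, B(8, -12)) = (187364 + 155869) + 0² = 343233 + 0 = 343233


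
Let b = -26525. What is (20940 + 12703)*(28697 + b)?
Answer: 73072596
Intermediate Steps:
(20940 + 12703)*(28697 + b) = (20940 + 12703)*(28697 - 26525) = 33643*2172 = 73072596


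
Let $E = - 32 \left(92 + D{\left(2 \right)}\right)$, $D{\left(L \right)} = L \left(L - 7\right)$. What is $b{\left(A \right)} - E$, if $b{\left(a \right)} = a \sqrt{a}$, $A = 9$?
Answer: $2651$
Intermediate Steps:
$D{\left(L \right)} = L \left(-7 + L\right)$
$b{\left(a \right)} = a^{\frac{3}{2}}$
$E = -2624$ ($E = - 32 \left(92 + 2 \left(-7 + 2\right)\right) = - 32 \left(92 + 2 \left(-5\right)\right) = - 32 \left(92 - 10\right) = \left(-32\right) 82 = -2624$)
$b{\left(A \right)} - E = 9^{\frac{3}{2}} - -2624 = 27 + 2624 = 2651$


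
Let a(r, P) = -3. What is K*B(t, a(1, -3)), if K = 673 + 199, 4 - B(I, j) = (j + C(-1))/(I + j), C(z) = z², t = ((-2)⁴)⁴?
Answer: 228580848/65533 ≈ 3488.0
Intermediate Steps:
t = 65536 (t = 16⁴ = 65536)
B(I, j) = 4 - (1 + j)/(I + j) (B(I, j) = 4 - (j + (-1)²)/(I + j) = 4 - (j + 1)/(I + j) = 4 - (1 + j)/(I + j))
K = 872
K*B(t, a(1, -3)) = 872*((-1 + 3*(-3) + 4*65536)/(65536 - 3)) = 872*((-1 - 9 + 262144)/65533) = 872*((1/65533)*262134) = 872*(262134/65533) = 228580848/65533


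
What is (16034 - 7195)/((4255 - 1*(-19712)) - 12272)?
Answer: 8839/11695 ≈ 0.75579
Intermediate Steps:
(16034 - 7195)/((4255 - 1*(-19712)) - 12272) = 8839/((4255 + 19712) - 12272) = 8839/(23967 - 12272) = 8839/11695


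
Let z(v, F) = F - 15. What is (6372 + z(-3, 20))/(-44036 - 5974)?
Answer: -6377/50010 ≈ -0.12751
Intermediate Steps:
z(v, F) = -15 + F
(6372 + z(-3, 20))/(-44036 - 5974) = (6372 + (-15 + 20))/(-44036 - 5974) = (6372 + 5)/(-50010) = 6377*(-1/50010) = -6377/50010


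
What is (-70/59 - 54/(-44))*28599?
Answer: 1515747/1298 ≈ 1167.8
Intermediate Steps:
(-70/59 - 54/(-44))*28599 = (-70*1/59 - 54*(-1/44))*28599 = (-70/59 + 27/22)*28599 = (53/1298)*28599 = 1515747/1298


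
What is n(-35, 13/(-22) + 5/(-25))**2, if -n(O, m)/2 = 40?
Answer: 6400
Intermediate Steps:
n(O, m) = -80 (n(O, m) = -2*40 = -80)
n(-35, 13/(-22) + 5/(-25))**2 = (-80)**2 = 6400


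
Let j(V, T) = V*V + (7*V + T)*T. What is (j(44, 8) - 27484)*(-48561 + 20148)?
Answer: 654067260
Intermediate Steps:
j(V, T) = V² + T*(T + 7*V) (j(V, T) = V² + (T + 7*V)*T = V² + T*(T + 7*V))
(j(44, 8) - 27484)*(-48561 + 20148) = ((8² + 44² + 7*8*44) - 27484)*(-48561 + 20148) = ((64 + 1936 + 2464) - 27484)*(-28413) = (4464 - 27484)*(-28413) = -23020*(-28413) = 654067260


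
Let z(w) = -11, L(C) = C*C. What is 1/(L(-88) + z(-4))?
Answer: 1/7733 ≈ 0.00012932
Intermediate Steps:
L(C) = C**2
1/(L(-88) + z(-4)) = 1/((-88)**2 - 11) = 1/(7744 - 11) = 1/7733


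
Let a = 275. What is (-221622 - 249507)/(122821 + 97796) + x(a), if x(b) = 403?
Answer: 29479174/73539 ≈ 400.86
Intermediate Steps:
(-221622 - 249507)/(122821 + 97796) + x(a) = (-221622 - 249507)/(122821 + 97796) + 403 = -471129/220617 + 403 = -471129*1/220617 + 403 = -157043/73539 + 403 = 29479174/73539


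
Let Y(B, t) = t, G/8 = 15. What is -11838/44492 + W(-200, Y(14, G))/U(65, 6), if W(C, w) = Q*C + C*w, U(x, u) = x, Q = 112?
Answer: -206519827/289198 ≈ -714.11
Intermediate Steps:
G = 120 (G = 8*15 = 120)
W(C, w) = 112*C + C*w
-11838/44492 + W(-200, Y(14, G))/U(65, 6) = -11838/44492 - 200*(112 + 120)/65 = -11838*1/44492 - 200*232*(1/65) = -5919/22246 - 46400*1/65 = -5919/22246 - 9280/13 = -206519827/289198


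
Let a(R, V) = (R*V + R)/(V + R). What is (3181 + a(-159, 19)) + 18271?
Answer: 150323/7 ≈ 21475.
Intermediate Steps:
a(R, V) = (R + R*V)/(R + V)
(3181 + a(-159, 19)) + 18271 = (3181 - 159*(1 + 19)/(-159 + 19)) + 18271 = (3181 - 159*20/(-140)) + 18271 = (3181 - 159*(-1/140)*20) + 18271 = (3181 + 159/7) + 18271 = 22426/7 + 18271 = 150323/7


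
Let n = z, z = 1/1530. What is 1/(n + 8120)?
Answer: 1530/12423601 ≈ 0.00012315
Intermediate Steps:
z = 1/1530 ≈ 0.00065359
n = 1/1530 ≈ 0.00065359
1/(n + 8120) = 1/(1/1530 + 8120) = 1/(12423601/1530) = 1530/12423601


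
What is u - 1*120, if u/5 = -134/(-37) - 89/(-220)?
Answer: -162587/1628 ≈ -99.869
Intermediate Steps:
u = 32773/1628 (u = 5*(-134/(-37) - 89/(-220)) = 5*(-134*(-1/37) - 89*(-1/220)) = 5*(134/37 + 89/220) = 5*(32773/8140) = 32773/1628 ≈ 20.131)
u - 1*120 = 32773/1628 - 1*120 = 32773/1628 - 120 = -162587/1628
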